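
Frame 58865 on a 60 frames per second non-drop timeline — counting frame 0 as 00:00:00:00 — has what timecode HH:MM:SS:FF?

00:16:21:05

58865 ÷ 60 = 981 full seconds, remainder 5 frames.
981 s = 0 h 16 min 21 s.
Timecode: 00:16:21:05.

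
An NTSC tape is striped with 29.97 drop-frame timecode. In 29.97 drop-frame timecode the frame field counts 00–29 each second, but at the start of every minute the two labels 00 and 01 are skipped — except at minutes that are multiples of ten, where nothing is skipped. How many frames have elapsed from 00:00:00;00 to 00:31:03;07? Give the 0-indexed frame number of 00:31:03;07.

55841

As if non-drop at 30 labels/s: (0 × 3600 + 31 × 60 + 3) × 30 + 7 = 55897.
Minute boundaries passed: 31; those not divisible by 10: 31 − 3 = 28; dropped labels = 2 × 28 = 56.
Actual frame index = 55897 − 56 = 55841.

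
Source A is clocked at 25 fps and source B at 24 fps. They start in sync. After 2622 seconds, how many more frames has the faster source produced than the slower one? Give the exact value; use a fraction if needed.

A emits 25 × 2622 = 65550 frames; B emits 24 × 2622 = 62928.
Difference = 2622 frames; B is behind A.

2622 frames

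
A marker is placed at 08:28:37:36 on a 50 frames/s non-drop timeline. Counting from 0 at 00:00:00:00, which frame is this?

Total seconds to the label: (8 × 3600 + 28 × 60 + 37) = 30517.
Frame index = 30517 × 50 + 36 = 1525886.

1525886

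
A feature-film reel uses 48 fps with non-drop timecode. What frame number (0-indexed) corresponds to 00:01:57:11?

Total seconds to the label: (0 × 3600 + 1 × 60 + 57) = 117.
Frame index = 117 × 48 + 11 = 5627.

frame 5627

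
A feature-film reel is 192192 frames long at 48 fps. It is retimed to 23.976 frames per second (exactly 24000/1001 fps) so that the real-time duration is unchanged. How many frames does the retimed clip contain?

96000 frames

Target frames = source frames × (target rate / source rate) = 192192 × (24000/1001)/(48) = 192192 × 500/1001 = 96000.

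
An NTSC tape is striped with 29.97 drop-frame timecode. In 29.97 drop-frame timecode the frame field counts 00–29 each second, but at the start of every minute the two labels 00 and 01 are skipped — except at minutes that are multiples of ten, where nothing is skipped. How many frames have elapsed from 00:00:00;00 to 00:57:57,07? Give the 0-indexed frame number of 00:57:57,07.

As if non-drop at 30 labels/s: (0 × 3600 + 57 × 60 + 57) × 30 + 7 = 104317.
Minute boundaries passed: 57; those not divisible by 10: 57 − 5 = 52; dropped labels = 2 × 52 = 104.
Actual frame index = 104317 − 104 = 104213.

104213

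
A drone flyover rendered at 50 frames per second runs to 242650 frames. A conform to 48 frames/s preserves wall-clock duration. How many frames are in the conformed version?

232944 frames

Target frames = source frames × (target rate / source rate) = 242650 × (48)/(50) = 242650 × 24/25 = 232944.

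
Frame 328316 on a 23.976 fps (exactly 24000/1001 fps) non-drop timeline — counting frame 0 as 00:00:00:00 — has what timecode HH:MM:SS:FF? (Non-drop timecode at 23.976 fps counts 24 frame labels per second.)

03:47:59:20

328316 ÷ 24 = 13679 full seconds, remainder 20 frames.
13679 s = 3 h 47 min 59 s.
Timecode: 03:47:59:20.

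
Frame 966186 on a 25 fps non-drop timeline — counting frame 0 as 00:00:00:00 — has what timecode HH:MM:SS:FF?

966186 ÷ 25 = 38647 full seconds, remainder 11 frames.
38647 s = 10 h 44 min 7 s.
Timecode: 10:44:07:11.

10:44:07:11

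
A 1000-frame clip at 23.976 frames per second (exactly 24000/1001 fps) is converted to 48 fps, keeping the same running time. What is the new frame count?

Target frames = source frames × (target rate / source rate) = 1000 × (48)/(24000/1001) = 1000 × 1001/500 = 2002.

2002 frames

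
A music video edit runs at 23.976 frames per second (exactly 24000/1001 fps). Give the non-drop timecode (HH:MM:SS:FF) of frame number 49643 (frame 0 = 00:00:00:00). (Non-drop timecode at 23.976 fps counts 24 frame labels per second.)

49643 ÷ 24 = 2068 full seconds, remainder 11 frames.
2068 s = 0 h 34 min 28 s.
Timecode: 00:34:28:11.

00:34:28:11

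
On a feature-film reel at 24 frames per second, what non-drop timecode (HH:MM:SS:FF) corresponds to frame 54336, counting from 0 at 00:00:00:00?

54336 ÷ 24 = 2264 full seconds, remainder 0 frames.
2264 s = 0 h 37 min 44 s.
Timecode: 00:37:44:00.

00:37:44:00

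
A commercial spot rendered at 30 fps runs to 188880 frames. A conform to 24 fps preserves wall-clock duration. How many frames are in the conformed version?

151104 frames

Target frames = source frames × (target rate / source rate) = 188880 × (24)/(30) = 188880 × 4/5 = 151104.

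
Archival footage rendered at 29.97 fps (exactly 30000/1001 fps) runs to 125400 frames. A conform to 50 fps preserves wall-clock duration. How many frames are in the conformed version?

Target frames = source frames × (target rate / source rate) = 125400 × (50)/(30000/1001) = 125400 × 1001/600 = 209209.

209209 frames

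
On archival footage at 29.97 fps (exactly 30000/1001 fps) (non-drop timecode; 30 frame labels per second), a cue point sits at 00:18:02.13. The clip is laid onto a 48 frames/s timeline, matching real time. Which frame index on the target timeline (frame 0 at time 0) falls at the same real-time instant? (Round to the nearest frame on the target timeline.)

Source frame index: (0×3600 + 18×60 + 2) × 30 + 13 = 32473.
Real time: 32473 / (30000/1001) = 32505473/30000 s.
Target frame: (32505473/30000) × (48) = 32505473/625 ≈ 52008.757 → 52009.

frame 52009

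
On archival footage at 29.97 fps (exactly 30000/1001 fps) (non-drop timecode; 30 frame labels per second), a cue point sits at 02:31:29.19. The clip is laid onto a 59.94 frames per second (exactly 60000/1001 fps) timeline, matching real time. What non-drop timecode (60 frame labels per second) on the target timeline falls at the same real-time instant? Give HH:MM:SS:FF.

02:31:29:38

Source frame index: (2×3600 + 31×60 + 29) × 30 + 19 = 272689.
Real time: 272689 / (30000/1001) = 272961689/30000 s.
Target frame: (272961689/30000) × (60000/1001) = 545378.
At 60 labels/s: frame 545378 → 02:31:29:38.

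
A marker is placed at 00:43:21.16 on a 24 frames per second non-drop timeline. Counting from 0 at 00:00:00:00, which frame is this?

frame 62440

Total seconds to the label: (0 × 3600 + 43 × 60 + 21) = 2601.
Frame index = 2601 × 24 + 16 = 62440.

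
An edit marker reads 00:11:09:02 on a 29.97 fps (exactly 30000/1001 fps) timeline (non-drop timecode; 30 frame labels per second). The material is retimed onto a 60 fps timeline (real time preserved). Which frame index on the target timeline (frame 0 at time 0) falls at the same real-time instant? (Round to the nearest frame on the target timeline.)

frame 40184

Source frame index: (0×3600 + 11×60 + 9) × 30 + 2 = 20072.
Real time: 20072 / (30000/1001) = 2511509/3750 s.
Target frame: (2511509/3750) × (60) = 5023018/125 ≈ 40184.144 → 40184.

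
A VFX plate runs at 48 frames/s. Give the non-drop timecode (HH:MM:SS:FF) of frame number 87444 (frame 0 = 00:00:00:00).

87444 ÷ 48 = 1821 full seconds, remainder 36 frames.
1821 s = 0 h 30 min 21 s.
Timecode: 00:30:21:36.

00:30:21:36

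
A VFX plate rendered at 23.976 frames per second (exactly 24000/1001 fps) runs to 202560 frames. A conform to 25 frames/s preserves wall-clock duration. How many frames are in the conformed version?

Target frames = source frames × (target rate / source rate) = 202560 × (25)/(24000/1001) = 202560 × 1001/960 = 211211.

211211 frames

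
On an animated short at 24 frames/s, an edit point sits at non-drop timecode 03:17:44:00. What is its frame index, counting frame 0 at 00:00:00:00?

Total seconds to the label: (3 × 3600 + 17 × 60 + 44) = 11864.
Frame index = 11864 × 24 + 0 = 284736.

frame 284736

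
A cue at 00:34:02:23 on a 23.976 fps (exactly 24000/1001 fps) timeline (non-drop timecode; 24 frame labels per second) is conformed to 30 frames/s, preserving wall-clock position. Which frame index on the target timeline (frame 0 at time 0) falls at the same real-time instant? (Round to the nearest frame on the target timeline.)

frame 61350

Source frame index: (0×3600 + 34×60 + 2) × 24 + 23 = 49031.
Real time: 49031 / (24000/1001) = 49080031/24000 s.
Target frame: (49080031/24000) × (30) = 49080031/800 ≈ 61350.039 → 61350.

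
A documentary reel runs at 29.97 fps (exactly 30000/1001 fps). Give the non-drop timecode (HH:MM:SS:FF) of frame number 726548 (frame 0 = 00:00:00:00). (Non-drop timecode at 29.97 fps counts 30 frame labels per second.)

06:43:38:08

726548 ÷ 30 = 24218 full seconds, remainder 8 frames.
24218 s = 6 h 43 min 38 s.
Timecode: 06:43:38:08.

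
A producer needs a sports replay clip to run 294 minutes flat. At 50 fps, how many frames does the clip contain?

294 min = 17640 s.
Frames = 17640 × 50 = 882000.

882000 frames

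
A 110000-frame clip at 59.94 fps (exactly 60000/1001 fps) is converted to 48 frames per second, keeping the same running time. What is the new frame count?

Target frames = source frames × (target rate / source rate) = 110000 × (48)/(60000/1001) = 110000 × 1001/1250 = 88088.

88088 frames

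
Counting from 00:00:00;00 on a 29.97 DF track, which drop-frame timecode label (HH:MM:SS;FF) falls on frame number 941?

00:00:31;11

Each 10-minute DF block holds 10 × 60 × 30 − 9 × 2 = 17982 frames. 941 ÷ 17982 → 0 full blocks, remainder 941.
Within the partial block the first minute is 1800 frames and each further minute 1798, so 0 further minute boundaries passed. Total skipped labels = 18 × 0 + 2 × 0 = 0.
Non-drop label index = 941 + 0 = 941; at 30 labels/s that is 00:00:31:11, i.e. DF 00:00:31;11.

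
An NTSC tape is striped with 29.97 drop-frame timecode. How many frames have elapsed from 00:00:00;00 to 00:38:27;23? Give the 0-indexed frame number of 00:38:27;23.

Complete 10-minute blocks: 3, each 17982 frames → 53946.
Remaining 8 whole minutes in the current block: 1800 + 7 × 1798 = 14386 frames.
Within the current minute: 27 × 30 + 23 − 2 = 831 (labels ;00/;01 skipped at this minute). Total = 53946 + 14386 + 831 = 69163.

69163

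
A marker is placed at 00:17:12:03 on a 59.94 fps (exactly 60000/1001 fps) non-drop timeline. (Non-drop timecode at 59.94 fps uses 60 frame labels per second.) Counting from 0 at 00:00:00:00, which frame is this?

61923

Total seconds to the label: (0 × 3600 + 17 × 60 + 12) = 1032.
Frame index = 1032 × 60 + 3 = 61923.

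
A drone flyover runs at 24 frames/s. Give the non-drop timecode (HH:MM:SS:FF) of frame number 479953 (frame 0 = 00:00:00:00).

479953 ÷ 24 = 19998 full seconds, remainder 1 frame.
19998 s = 5 h 33 min 18 s.
Timecode: 05:33:18:01.

05:33:18:01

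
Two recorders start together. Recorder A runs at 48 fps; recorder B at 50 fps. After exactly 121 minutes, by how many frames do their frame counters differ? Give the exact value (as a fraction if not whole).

14520 frames

121 min = 7260 s.
A emits 48 × 7260 = 348480 frames; B emits 50 × 7260 = 363000.
Difference = 14520 frames; B is ahead of A.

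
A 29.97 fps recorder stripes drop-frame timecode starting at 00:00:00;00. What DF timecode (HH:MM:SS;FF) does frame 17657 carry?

00:09:49;05

Each 10-minute DF block holds 10 × 60 × 30 − 9 × 2 = 17982 frames. 17657 ÷ 17982 → 0 full blocks, remainder 17657.
Within the partial block the first minute is 1800 frames and each further minute 1798, so 9 further minute boundaries passed. Total skipped labels = 18 × 0 + 2 × 9 = 18.
Non-drop label index = 17657 + 18 = 17675; at 30 labels/s that is 00:09:49:05, i.e. DF 00:09:49;05.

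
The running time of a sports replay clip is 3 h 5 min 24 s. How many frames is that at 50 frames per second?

556200 frames

3 h 5 min 24 s = 11124 s.
Frames = 11124 × 50 = 556200.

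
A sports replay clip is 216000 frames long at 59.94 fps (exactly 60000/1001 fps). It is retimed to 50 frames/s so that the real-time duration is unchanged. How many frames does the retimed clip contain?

Target frames = source frames × (target rate / source rate) = 216000 × (50)/(60000/1001) = 216000 × 1001/1200 = 180180.

180180 frames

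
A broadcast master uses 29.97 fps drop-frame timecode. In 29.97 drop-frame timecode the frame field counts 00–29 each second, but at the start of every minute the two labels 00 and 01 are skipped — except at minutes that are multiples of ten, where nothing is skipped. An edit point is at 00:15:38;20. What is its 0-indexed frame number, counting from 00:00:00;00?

As if non-drop at 30 labels/s: (0 × 3600 + 15 × 60 + 38) × 30 + 20 = 28160.
Minute boundaries passed: 15; those not divisible by 10: 15 − 1 = 14; dropped labels = 2 × 14 = 28.
Actual frame index = 28160 − 28 = 28132.

28132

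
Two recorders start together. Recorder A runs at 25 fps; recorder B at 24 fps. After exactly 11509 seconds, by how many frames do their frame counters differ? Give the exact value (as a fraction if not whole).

A emits 25 × 11509 = 287725 frames; B emits 24 × 11509 = 276216.
Difference = 11509 frames; B is behind A.

11509 frames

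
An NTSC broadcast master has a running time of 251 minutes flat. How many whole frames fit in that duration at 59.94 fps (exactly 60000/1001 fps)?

251 min = 15060 s.
Frames = 15060 × 60000/1001 = 903600000/1001 ≈ 902697.3027.
Complete frames: 902697.

902697 frames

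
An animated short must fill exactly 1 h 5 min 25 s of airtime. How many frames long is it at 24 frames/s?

1 h 5 min 25 s = 3925 s.
Frames = 3925 × 24 = 94200.

94200 frames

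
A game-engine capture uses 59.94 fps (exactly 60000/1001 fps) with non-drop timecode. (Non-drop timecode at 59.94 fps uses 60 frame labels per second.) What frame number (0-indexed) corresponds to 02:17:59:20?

frame 496760

Total seconds to the label: (2 × 3600 + 17 × 60 + 59) = 8279.
Frame index = 8279 × 60 + 20 = 496760.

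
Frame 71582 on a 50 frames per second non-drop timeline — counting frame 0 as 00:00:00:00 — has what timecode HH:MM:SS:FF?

00:23:51:32

71582 ÷ 50 = 1431 full seconds, remainder 32 frames.
1431 s = 0 h 23 min 51 s.
Timecode: 00:23:51:32.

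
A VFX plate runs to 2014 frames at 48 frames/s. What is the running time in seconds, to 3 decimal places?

41.958 seconds

Running time = 2014 × 1/48 = 1007/24 s ≈ 41.958 s.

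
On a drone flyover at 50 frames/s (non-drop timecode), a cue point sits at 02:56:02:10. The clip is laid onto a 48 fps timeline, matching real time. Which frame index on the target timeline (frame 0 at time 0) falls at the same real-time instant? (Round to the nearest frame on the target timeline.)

Source frame index: (2×3600 + 56×60 + 2) × 50 + 10 = 528110.
Real time: 528110 / (50) = 52811/5 s.
Target frame: (52811/5) × (48) = 2534928/5 ≈ 506985.600 → 506986.

frame 506986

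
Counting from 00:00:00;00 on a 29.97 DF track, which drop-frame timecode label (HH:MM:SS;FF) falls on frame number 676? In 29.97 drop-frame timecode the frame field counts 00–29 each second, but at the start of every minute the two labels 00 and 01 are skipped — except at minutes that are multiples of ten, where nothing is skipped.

00:00:22;16

Each 10-minute DF block holds 10 × 60 × 30 − 9 × 2 = 17982 frames. 676 ÷ 17982 → 0 full blocks, remainder 676.
Within the partial block the first minute is 1800 frames and each further minute 1798, so 0 further minute boundaries passed. Total skipped labels = 18 × 0 + 2 × 0 = 0.
Non-drop label index = 676 + 0 = 676; at 30 labels/s that is 00:00:22:16, i.e. DF 00:00:22;16.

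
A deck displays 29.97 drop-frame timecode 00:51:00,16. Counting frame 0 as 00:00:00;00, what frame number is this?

91724

Complete 10-minute blocks: 5, each 17982 frames → 89910.
Remaining 1 whole minute in the current block: 1800 + 0 × 1798 = 1800 frames.
Within the current minute: 0 × 30 + 16 − 2 = 14 (labels ;00/;01 skipped at this minute). Total = 89910 + 1800 + 14 = 91724.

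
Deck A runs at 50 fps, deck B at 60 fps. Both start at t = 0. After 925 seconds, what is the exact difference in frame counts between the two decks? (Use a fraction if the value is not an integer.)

9250 frames

A emits 50 × 925 = 46250 frames; B emits 60 × 925 = 55500.
Difference = 9250 frames; B is ahead of A.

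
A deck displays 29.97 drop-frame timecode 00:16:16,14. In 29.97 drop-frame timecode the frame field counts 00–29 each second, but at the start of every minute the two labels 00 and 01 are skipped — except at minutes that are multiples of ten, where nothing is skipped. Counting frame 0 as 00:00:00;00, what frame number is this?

Complete 10-minute blocks: 1, each 17982 frames → 17982.
Remaining 6 whole minutes in the current block: 1800 + 5 × 1798 = 10790 frames.
Within the current minute: 16 × 30 + 14 − 2 = 492 (labels ;00/;01 skipped at this minute). Total = 17982 + 10790 + 492 = 29264.

29264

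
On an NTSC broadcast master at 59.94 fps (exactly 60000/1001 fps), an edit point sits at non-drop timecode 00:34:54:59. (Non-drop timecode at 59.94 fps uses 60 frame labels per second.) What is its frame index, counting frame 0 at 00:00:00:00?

125699

Total seconds to the label: (0 × 3600 + 34 × 60 + 54) = 2094.
Frame index = 2094 × 60 + 59 = 125699.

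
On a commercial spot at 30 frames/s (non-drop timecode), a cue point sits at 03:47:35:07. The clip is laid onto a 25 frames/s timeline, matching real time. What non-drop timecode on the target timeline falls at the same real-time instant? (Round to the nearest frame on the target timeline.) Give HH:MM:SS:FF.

03:47:35:06

Source frame index: (3×3600 + 47×60 + 35) × 30 + 7 = 409657.
Real time: 409657 / (30) = 409657/30 s.
Target frame: (409657/30) × (25) = 2048285/6 ≈ 341380.833 → 341381.
At 25 labels/s: frame 341381 → 03:47:35:06.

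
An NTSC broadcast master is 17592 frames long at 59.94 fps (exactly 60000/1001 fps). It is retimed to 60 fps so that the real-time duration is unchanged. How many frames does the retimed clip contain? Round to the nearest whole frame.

Frames at target rate = 17592 × (60) / (60000/1001) = 2201199/125 ≈ 17609.592.
Nearest whole frame: 17610.

17610 frames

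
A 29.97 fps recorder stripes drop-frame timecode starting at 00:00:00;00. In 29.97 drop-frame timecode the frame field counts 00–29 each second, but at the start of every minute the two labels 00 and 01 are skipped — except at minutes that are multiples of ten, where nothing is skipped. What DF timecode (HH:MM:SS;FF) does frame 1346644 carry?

Each 10-minute DF block holds 10 × 60 × 30 − 9 × 2 = 17982 frames. 1346644 ÷ 17982 → 74 full blocks, remainder 15976.
Within the partial block the first minute is 1800 frames and each further minute 1798, so 8 further minute boundaries passed. Total skipped labels = 18 × 74 + 2 × 8 = 1348.
Non-drop label index = 1346644 + 1348 = 1347992; at 30 labels/s that is 12:28:53:02, i.e. DF 12:28:53;02.

12:28:53;02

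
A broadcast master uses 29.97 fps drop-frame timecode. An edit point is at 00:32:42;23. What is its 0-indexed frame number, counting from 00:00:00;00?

58825

As if non-drop at 30 labels/s: (0 × 3600 + 32 × 60 + 42) × 30 + 23 = 58883.
Minute boundaries passed: 32; those not divisible by 10: 32 − 3 = 29; dropped labels = 2 × 29 = 58.
Actual frame index = 58883 − 58 = 58825.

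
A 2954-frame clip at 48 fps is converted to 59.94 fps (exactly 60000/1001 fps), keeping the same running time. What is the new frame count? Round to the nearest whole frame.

3689 frames

Frames at target rate = 2954 × (60000/1001) / (48) = 527500/143 ≈ 3688.811.
Nearest whole frame: 3689.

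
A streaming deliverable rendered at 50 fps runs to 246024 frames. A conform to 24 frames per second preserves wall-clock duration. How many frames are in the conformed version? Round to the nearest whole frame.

118092 frames

Frames at target rate = 246024 × (24) / (50) = 2952288/25 ≈ 118091.520.
Nearest whole frame: 118092.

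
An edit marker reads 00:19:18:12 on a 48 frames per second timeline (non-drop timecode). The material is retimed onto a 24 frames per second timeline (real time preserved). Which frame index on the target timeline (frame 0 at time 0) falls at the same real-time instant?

frame 27798

Source frame index: (0×3600 + 19×60 + 18) × 48 + 12 = 55596.
Real time: 55596 / (48) = 4633/4 s.
Target frame: (4633/4) × (24) = 27798.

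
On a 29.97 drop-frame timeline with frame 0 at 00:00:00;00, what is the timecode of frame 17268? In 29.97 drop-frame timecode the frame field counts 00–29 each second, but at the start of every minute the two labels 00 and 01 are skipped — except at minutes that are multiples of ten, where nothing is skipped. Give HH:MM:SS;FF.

Ten DF minutes hold 17982 frames, so frame 17268 lies in block 0 (frames 0–17981) with 17268 frames into that block.
The block's first minute is 1800 frames and the rest 1798 each; 17268 frames reaches minute 9, so 0 × 18 + 9 × 2 = 18 labels have been skipped so far.
Adding those back, label number 17268 + 18 = 17286 at 30 labels/s is 576 s + 6 f = 0 h 9 min 36 s frame 6, i.e. 00:09:36;06.

00:09:36;06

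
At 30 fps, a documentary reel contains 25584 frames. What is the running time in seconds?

Running time = 25584 / (30) = 852.8 s.

852.8 seconds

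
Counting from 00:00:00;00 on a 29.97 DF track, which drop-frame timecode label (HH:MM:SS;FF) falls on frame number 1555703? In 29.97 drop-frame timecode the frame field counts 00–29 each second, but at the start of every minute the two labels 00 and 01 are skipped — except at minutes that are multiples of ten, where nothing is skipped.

Ten DF minutes hold 17982 frames, so frame 1555703 lies in block 86 (frames 1546452–1564433) with 9251 frames into that block.
The block's first minute is 1800 frames and the rest 1798 each; 9251 frames reaches minute 5, so 86 × 18 + 5 × 2 = 1558 labels have been skipped so far.
Adding those back, label number 1555703 + 1558 = 1557261 at 30 labels/s is 51908 s + 21 f = 14 h 25 min 8 s frame 21, i.e. 14:25:08;21.

14:25:08;21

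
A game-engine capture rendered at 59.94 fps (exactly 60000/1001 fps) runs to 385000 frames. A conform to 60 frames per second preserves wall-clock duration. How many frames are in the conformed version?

385385 frames

Target frames = source frames × (target rate / source rate) = 385000 × (60)/(60000/1001) = 385000 × 1001/1000 = 385385.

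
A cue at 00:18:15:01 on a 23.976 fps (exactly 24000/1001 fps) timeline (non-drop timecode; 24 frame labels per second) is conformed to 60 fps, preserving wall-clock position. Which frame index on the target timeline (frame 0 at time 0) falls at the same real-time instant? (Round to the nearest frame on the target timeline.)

Source frame index: (0×3600 + 18×60 + 15) × 24 + 1 = 26281.
Real time: 26281 / (24000/1001) = 26307281/24000 s.
Target frame: (26307281/24000) × (60) = 26307281/400 ≈ 65768.202 → 65768.

frame 65768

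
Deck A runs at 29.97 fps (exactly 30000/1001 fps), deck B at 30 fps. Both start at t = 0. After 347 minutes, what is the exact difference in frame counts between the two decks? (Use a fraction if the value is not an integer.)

347 min = 20820 s.
A emits 30000/1001 × 20820 = 624600000/1001 frames; B emits 30 × 20820 = 624600.
Difference = 624600/1001 frames (≈ 623.9760); B is ahead of A.

624600/1001 frames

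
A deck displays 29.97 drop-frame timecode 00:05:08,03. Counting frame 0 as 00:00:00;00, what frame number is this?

As if non-drop at 30 labels/s: (0 × 3600 + 5 × 60 + 8) × 30 + 3 = 9243.
Minute boundaries passed: 5; those not divisible by 10: 5 − 0 = 5; dropped labels = 2 × 5 = 10.
Actual frame index = 9243 − 10 = 9233.

9233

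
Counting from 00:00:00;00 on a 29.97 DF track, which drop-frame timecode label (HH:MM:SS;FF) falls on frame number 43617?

00:24:15;11

Ten DF minutes hold 17982 frames, so frame 43617 lies in block 2 (frames 35964–53945) with 7653 frames into that block.
The block's first minute is 1800 frames and the rest 1798 each; 7653 frames reaches minute 4, so 2 × 18 + 4 × 2 = 44 labels have been skipped so far.
Adding those back, label number 43617 + 44 = 43661 at 30 labels/s is 1455 s + 11 f = 0 h 24 min 15 s frame 11, i.e. 00:24:15;11.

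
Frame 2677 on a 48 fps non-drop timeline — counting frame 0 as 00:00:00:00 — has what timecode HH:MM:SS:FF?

2677 ÷ 48 = 55 full seconds, remainder 37 frames.
55 s = 0 h 0 min 55 s.
Timecode: 00:00:55:37.

00:00:55:37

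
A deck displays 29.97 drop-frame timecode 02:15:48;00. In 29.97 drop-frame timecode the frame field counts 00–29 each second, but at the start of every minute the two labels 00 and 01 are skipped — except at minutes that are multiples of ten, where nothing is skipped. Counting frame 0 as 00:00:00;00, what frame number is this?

Complete 10-minute blocks: 13, each 17982 frames → 233766.
Remaining 5 whole minutes in the current block: 1800 + 4 × 1798 = 8992 frames.
Within the current minute: 48 × 30 + 0 − 2 = 1438 (labels ;00/;01 skipped at this minute). Total = 233766 + 8992 + 1438 = 244196.

244196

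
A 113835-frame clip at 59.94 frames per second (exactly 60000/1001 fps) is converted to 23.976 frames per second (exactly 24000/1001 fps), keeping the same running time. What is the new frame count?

45534 frames

Target frames = source frames × (target rate / source rate) = 113835 × (24000/1001)/(60000/1001) = 113835 × 2/5 = 45534.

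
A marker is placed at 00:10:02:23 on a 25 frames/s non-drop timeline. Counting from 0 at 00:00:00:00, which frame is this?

15073

Total seconds to the label: (0 × 3600 + 10 × 60 + 2) = 602.
Frame index = 602 × 25 + 23 = 15073.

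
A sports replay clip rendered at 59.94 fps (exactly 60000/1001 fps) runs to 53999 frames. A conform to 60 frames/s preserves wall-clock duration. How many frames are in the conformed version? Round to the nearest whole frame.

54053 frames

Frames at target rate = 53999 × (60) / (60000/1001) = 54052999/1000 ≈ 54052.999.
Nearest whole frame: 54053.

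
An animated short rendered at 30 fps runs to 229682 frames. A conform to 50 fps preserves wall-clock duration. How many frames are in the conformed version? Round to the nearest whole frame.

Frames at target rate = 229682 × (50) / (30) = 1148410/3 ≈ 382803.333.
Nearest whole frame: 382803.

382803 frames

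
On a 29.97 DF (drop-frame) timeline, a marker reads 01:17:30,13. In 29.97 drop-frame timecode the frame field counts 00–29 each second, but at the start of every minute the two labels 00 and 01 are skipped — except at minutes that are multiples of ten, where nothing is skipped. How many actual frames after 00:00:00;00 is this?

As if non-drop at 30 labels/s: (1 × 3600 + 17 × 60 + 30) × 30 + 13 = 139513.
Minute boundaries passed: 77; those not divisible by 10: 77 − 7 = 70; dropped labels = 2 × 70 = 140.
Actual frame index = 139513 − 140 = 139373.

139373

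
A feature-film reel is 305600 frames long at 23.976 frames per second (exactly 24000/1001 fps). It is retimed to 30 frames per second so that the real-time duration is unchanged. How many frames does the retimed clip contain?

Target frames = source frames × (target rate / source rate) = 305600 × (30)/(24000/1001) = 305600 × 1001/800 = 382382.

382382 frames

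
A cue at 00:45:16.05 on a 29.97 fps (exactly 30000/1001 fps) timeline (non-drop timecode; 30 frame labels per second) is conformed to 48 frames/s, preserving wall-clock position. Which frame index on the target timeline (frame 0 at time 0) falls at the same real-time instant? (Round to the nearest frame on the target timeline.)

Source frame index: (0×3600 + 45×60 + 16) × 30 + 5 = 81485.
Real time: 81485 / (30000/1001) = 16313297/6000 s.
Target frame: (16313297/6000) × (48) = 16313297/125 ≈ 130506.376 → 130506.

frame 130506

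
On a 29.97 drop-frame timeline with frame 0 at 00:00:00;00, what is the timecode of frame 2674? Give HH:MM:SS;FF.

Ten DF minutes hold 17982 frames, so frame 2674 lies in block 0 (frames 0–17981) with 2674 frames into that block.
The block's first minute is 1800 frames and the rest 1798 each; 2674 frames reaches minute 1, so 0 × 18 + 1 × 2 = 2 labels have been skipped so far.
Adding those back, label number 2674 + 2 = 2676 at 30 labels/s is 89 s + 6 f = 0 h 1 min 29 s frame 6, i.e. 00:01:29;06.

00:01:29;06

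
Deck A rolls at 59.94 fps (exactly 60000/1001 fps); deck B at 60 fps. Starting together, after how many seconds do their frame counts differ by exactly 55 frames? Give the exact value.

The gap grows by |60 − 60000/1001| = 60/1001 frames per second.
Time for a 55-frame gap: 55 ÷ (60/1001) = 11011/12 s.

11011/12 seconds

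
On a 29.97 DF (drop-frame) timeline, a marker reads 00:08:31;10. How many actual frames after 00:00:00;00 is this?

Complete 10-minute blocks: 0, each 17982 frames → 0.
Remaining 8 whole minutes in the current block: 1800 + 7 × 1798 = 14386 frames.
Within the current minute: 31 × 30 + 10 − 2 = 938 (labels ;00/;01 skipped at this minute). Total = 0 + 14386 + 938 = 15324.

15324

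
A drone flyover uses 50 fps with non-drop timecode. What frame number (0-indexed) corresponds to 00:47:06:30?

Total seconds to the label: (0 × 3600 + 47 × 60 + 6) = 2826.
Frame index = 2826 × 50 + 30 = 141330.

141330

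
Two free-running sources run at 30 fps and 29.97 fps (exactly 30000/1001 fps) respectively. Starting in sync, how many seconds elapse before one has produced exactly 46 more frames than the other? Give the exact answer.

23023/15 seconds

The gap grows by |30000/1001 − 30| = 30/1001 frames per second.
Time for a 46-frame gap: 46 ÷ (30/1001) = 23023/15 s.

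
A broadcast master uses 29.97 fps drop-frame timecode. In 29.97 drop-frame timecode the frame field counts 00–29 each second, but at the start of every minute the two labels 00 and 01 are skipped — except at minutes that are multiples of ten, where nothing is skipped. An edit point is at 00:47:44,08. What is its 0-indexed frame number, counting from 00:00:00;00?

85842

As if non-drop at 30 labels/s: (0 × 3600 + 47 × 60 + 44) × 30 + 8 = 85928.
Minute boundaries passed: 47; those not divisible by 10: 47 − 4 = 43; dropped labels = 2 × 43 = 86.
Actual frame index = 85928 − 86 = 85842.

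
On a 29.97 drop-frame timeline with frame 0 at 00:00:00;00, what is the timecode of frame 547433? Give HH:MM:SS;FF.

05:04:26;01

Each 10-minute DF block holds 10 × 60 × 30 − 9 × 2 = 17982 frames. 547433 ÷ 17982 → 30 full blocks, remainder 7973.
Within the partial block the first minute is 1800 frames and each further minute 1798, so 4 further minute boundaries passed. Total skipped labels = 18 × 30 + 2 × 4 = 548.
Non-drop label index = 547433 + 548 = 547981; at 30 labels/s that is 05:04:26:01, i.e. DF 05:04:26;01.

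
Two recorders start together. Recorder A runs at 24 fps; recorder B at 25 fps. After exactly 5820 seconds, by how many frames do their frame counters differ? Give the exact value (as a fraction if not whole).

A emits 24 × 5820 = 139680 frames; B emits 25 × 5820 = 145500.
Difference = 5820 frames; B is ahead of A.

5820 frames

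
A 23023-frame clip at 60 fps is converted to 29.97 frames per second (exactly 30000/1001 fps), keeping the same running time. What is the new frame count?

Target frames = source frames × (target rate / source rate) = 23023 × (30000/1001)/(60) = 23023 × 500/1001 = 11500.

11500 frames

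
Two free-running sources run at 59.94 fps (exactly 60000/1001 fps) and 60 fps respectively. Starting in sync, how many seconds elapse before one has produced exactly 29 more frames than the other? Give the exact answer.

The gap grows by |60 − 60000/1001| = 60/1001 frames per second.
Time for a 29-frame gap: 29 ÷ (60/1001) = 29029/60 s.

29029/60 seconds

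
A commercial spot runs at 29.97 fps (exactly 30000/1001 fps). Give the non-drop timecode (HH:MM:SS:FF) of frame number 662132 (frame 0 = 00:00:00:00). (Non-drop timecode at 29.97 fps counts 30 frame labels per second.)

662132 ÷ 30 = 22071 full seconds, remainder 2 frames.
22071 s = 6 h 7 min 51 s.
Timecode: 06:07:51:02.

06:07:51:02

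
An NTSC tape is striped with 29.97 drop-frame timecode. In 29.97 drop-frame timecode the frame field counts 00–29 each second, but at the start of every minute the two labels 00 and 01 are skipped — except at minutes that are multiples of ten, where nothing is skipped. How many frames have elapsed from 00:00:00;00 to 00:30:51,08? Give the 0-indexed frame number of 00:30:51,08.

55484

As if non-drop at 30 labels/s: (0 × 3600 + 30 × 60 + 51) × 30 + 8 = 55538.
Minute boundaries passed: 30; those not divisible by 10: 30 − 3 = 27; dropped labels = 2 × 27 = 54.
Actual frame index = 55538 − 54 = 55484.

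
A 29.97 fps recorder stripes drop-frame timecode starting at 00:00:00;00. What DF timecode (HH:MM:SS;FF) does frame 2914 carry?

Ten DF minutes hold 17982 frames, so frame 2914 lies in block 0 (frames 0–17981) with 2914 frames into that block.
The block's first minute is 1800 frames and the rest 1798 each; 2914 frames reaches minute 1, so 0 × 18 + 1 × 2 = 2 labels have been skipped so far.
Adding those back, label number 2914 + 2 = 2916 at 30 labels/s is 97 s + 6 f = 0 h 1 min 37 s frame 6, i.e. 00:01:37;06.

00:01:37;06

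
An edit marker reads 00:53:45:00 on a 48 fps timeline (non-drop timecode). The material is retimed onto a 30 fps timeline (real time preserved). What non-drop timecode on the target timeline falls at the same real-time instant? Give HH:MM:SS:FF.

00:53:45:00

Source frame index: (0×3600 + 53×60 + 45) × 48 + 0 = 154800.
Real time: 154800 / (48) = 3225 s.
Target frame: (3225) × (30) = 96750.
At 30 labels/s: frame 96750 → 00:53:45:00.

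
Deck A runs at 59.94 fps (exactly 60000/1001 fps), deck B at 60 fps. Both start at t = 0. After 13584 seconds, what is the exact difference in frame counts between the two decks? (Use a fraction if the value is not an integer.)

A emits 60000/1001 × 13584 = 815040000/1001 frames; B emits 60 × 13584 = 815040.
Difference = 815040/1001 frames (≈ 814.2258); B is ahead of A.

815040/1001 frames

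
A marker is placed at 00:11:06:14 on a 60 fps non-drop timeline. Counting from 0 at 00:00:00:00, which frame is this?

Total seconds to the label: (0 × 3600 + 11 × 60 + 6) = 666.
Frame index = 666 × 60 + 14 = 39974.

frame 39974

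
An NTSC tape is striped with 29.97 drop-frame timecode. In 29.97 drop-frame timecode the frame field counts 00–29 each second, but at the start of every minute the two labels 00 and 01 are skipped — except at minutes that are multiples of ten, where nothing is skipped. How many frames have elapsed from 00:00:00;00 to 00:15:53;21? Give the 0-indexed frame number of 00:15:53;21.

28583

As if non-drop at 30 labels/s: (0 × 3600 + 15 × 60 + 53) × 30 + 21 = 28611.
Minute boundaries passed: 15; those not divisible by 10: 15 − 1 = 14; dropped labels = 2 × 14 = 28.
Actual frame index = 28611 − 28 = 28583.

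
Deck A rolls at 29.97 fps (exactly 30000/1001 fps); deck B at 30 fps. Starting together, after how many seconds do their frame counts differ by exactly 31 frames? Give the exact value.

The gap grows by |30 − 30000/1001| = 30/1001 frames per second.
Time for a 31-frame gap: 31 ÷ (30/1001) = 31031/30 s.

31031/30 seconds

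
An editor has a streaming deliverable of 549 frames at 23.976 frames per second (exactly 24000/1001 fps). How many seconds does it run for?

Running time = 549 / (24000/1001) = 22.897875 s.

22.897875 seconds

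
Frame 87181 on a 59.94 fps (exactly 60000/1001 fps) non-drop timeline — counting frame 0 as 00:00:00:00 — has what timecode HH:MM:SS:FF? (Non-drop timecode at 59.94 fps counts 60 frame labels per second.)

00:24:13:01

87181 ÷ 60 = 1453 full seconds, remainder 1 frame.
1453 s = 0 h 24 min 13 s.
Timecode: 00:24:13:01.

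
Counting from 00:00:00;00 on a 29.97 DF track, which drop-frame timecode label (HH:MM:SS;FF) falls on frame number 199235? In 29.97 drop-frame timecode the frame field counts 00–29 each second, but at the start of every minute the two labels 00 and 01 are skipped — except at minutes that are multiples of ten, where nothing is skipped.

Ten DF minutes hold 17982 frames, so frame 199235 lies in block 11 (frames 197802–215783) with 1433 frames into that block.
The block's first minute is 1800 frames and the rest 1798 each; 1433 frames reaches minute 0, so 11 × 18 + 0 × 2 = 198 labels have been skipped so far.
Adding those back, label number 199235 + 198 = 199433 at 30 labels/s is 6647 s + 23 f = 1 h 50 min 47 s frame 23, i.e. 01:50:47;23.

01:50:47;23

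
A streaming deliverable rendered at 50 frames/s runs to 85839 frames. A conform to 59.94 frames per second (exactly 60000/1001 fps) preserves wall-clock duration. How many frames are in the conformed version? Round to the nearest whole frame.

Frames at target rate = 85839 × (60000/1001) / (50) = 7923600/77 ≈ 102903.896.
Nearest whole frame: 102904.

102904 frames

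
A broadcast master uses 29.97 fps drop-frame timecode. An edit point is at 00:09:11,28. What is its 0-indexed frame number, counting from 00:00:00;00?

16540

Complete 10-minute blocks: 0, each 17982 frames → 0.
Remaining 9 whole minutes in the current block: 1800 + 8 × 1798 = 16184 frames.
Within the current minute: 11 × 30 + 28 − 2 = 356 (labels ;00/;01 skipped at this minute). Total = 0 + 16184 + 356 = 16540.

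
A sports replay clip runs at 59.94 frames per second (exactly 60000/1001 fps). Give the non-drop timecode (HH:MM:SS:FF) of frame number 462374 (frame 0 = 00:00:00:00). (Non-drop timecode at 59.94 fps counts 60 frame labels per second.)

462374 ÷ 60 = 7706 full seconds, remainder 14 frames.
7706 s = 2 h 8 min 26 s.
Timecode: 02:08:26:14.

02:08:26:14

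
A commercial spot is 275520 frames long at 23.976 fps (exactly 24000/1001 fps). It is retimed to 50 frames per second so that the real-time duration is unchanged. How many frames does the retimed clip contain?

Target frames = source frames × (target rate / source rate) = 275520 × (50)/(24000/1001) = 275520 × 1001/480 = 574574.

574574 frames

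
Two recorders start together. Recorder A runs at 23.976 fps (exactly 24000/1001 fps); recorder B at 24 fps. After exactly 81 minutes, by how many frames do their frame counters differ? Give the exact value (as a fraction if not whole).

116640/1001 frames

81 min = 4860 s.
A emits 24000/1001 × 4860 = 116640000/1001 frames; B emits 24 × 4860 = 116640.
Difference = 116640/1001 frames (≈ 116.5235); B is ahead of A.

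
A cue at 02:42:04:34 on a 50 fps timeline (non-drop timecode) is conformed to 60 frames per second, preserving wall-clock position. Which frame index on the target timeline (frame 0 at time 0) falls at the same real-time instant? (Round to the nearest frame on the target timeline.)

Source frame index: (2×3600 + 42×60 + 4) × 50 + 34 = 486234.
Real time: 486234 / (50) = 243117/25 s.
Target frame: (243117/25) × (60) = 2917404/5 ≈ 583480.800 → 583481.

frame 583481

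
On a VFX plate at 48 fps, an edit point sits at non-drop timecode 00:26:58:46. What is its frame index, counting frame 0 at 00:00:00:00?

Total seconds to the label: (0 × 3600 + 26 × 60 + 58) = 1618.
Frame index = 1618 × 48 + 46 = 77710.

77710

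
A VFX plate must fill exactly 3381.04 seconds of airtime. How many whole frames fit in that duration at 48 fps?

Frames = 3381.04 × 48 = 4057248/25 ≈ 162289.9200.
Complete frames: 162289.

162289 frames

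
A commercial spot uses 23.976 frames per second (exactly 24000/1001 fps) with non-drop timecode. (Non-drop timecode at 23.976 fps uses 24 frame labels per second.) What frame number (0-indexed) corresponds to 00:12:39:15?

Total seconds to the label: (0 × 3600 + 12 × 60 + 39) = 759.
Frame index = 759 × 24 + 15 = 18231.

frame 18231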